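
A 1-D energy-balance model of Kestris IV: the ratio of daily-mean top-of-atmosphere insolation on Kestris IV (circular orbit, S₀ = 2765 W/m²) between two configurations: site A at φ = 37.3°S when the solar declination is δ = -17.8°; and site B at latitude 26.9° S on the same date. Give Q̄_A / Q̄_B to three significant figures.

— Configuration A (φ=-37.3°):
cos H₀ = −tan(-37.3°) tan(-17.800°) = -0.2446, H₀ = 1.8179 rad.
Bracket: H₀ sin φ sin δ + cos φ cos δ sin H₀ = 1.8179×-0.60599×-0.30570 + 0.79547×0.95213×0.96963 = 0.336768 + 0.734389 = 1.071157.
Q̄ = (S₀/π) × [bracket] = (2765/π) × 1.071157 = 942.75 W/m².
— Configuration B (φ=-26.9°):
cos H₀ = −tan(-26.9°) tan(-17.800°) = -0.1629, H₀ = 1.7344 rad.
Bracket: H₀ sin φ sin δ + cos φ cos δ sin H₀ = 1.7344×-0.45243×-0.30570 + 0.89180×0.95213×0.98664 = 0.239881 + 0.837765 = 1.077646.
Q̄ = (S₀/π) × [bracket] = (2765/π) × 1.077646 = 948.47 W/m².
Ratio Q̄_A / Q̄_B = 942.75 / 948.47 = 0.9940.

Q̄_A / Q̄_B ≈ 0.994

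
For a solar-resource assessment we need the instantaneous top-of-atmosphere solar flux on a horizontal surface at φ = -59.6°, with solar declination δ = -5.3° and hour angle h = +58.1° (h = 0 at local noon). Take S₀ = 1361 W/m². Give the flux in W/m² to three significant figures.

471 W/m²

cos θ_z = sin φ sin δ + cos φ cos δ cos h = 0.079671 + 0.266264 = 0.345935.
Flux = S₀ · cos θ_z = 1361 × 0.345935 = 470.8 W/m².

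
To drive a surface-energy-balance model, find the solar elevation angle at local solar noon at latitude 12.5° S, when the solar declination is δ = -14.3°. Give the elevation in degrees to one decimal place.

At local noon the hour angle is zero, so the zenith angle equals |φ − δ| = |-12.5° − (-14.300°)| = 1.800°.
Elevation = 90° − 1.800° = 88.2°.

88.2°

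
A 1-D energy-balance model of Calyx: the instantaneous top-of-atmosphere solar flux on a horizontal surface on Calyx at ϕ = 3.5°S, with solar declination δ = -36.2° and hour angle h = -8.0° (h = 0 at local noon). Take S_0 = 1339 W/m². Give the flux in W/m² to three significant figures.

1.12e+03 W/m²

cos θ_z = sin ϕ sin δ + cos ϕ cos δ cos h = 0.036056 + 0.797617 = 0.833673.
Flux = S_0 · cos θ_z = 1339 × 0.833673 = 1116 W/m².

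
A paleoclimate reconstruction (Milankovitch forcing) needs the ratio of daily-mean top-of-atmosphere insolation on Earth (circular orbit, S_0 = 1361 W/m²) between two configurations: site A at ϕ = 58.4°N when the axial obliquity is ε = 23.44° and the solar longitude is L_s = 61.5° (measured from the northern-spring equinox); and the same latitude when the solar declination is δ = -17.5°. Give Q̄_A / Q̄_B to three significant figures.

Q̄_A / Q̄_B ≈ 6.39

— Configuration A (ϕ=+58.4°):
Solar declination: sin δ = sin ε · sin L_s = sin 23.44° × sin 61.5° = 0.34958, so δ = +20.462°.
cos h₀ = −tan(+58.4°) tan(+20.462°) = -0.6065, h₀ = 2.2225 rad.
Bracket: h₀ sin ϕ sin δ + cos ϕ cos δ sin h₀ = 2.2225×0.85173×0.34958 + 0.52399×0.93691×0.79508 = 0.661744 + 0.390330 = 1.052074.
Q̄ = (S_0/π) × [bracket] = (1361/π) × 1.052074 = 455.78 W/m².
— Configuration B (ϕ=+58.4°):
cos h₀ = −tan(+58.4°) tan(-17.500°) = 0.5125, h₀ = 1.0327 rad.
Bracket: h₀ sin ϕ sin δ + cos ϕ cos δ sin h₀ = 1.0327×0.85173×-0.30071 + 0.52399×0.95372×0.85868 = -0.264499 + 0.429117 = 0.164618.
Q̄ = (S_0/π) × [bracket] = (1361/π) × 0.164618 = 71.316 W/m².
Ratio Q̄_A / Q̄_B = 455.78 / 71.316 = 6.391.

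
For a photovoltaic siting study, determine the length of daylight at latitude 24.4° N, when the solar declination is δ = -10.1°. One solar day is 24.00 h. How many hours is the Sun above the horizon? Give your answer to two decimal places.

11.38 h

cos h₀ = −tan ϕ · tan δ = −tan(+24.4°) × tan(-10.100°) = 0.0808, so h₀ = 1.4899 rad = 85.37°.
Daylight = 2h₀/(2π) × 24.00 h = (1.4899/π) × 24.00 = 11.38 h.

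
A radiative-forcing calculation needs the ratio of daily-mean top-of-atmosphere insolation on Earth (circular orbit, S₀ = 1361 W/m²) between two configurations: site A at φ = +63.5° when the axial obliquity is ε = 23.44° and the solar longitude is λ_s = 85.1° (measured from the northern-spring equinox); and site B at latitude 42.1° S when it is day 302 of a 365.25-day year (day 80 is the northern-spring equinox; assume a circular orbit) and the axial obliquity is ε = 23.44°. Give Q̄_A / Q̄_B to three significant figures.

Q̄_A / Q̄_B ≈ 1.13

— Configuration A (φ=+63.5°):
Solar declination: sin δ = sin ε · sin λ_s = sin 23.44° × sin 85.1° = 0.39633, so δ = +23.349°.
cos H₀ = −tan(+63.5°) tan(+23.349°) = -0.8658, H₀ = 2.6176 rad.
Bracket: H₀ sin φ sin δ + cos φ cos δ sin H₀ = 2.6176×0.89493×0.39633 + 0.44620×0.91811×0.50034 = 0.928430 + 0.204970 = 1.133400.
Q̄ = (S₀/π) × [bracket] = (1361/π) × 1.133400 = 491.01 W/m².
— Configuration B (φ=-42.1°):
Solar longitude: λ_s = 360° × (302 − 80)/365.25 = 218.809°.
sin δ = sin 23.44° × sin 218.809° = -0.24930, so δ = -14.436°.
cos H₀ = −tan(-42.1°) tan(-14.436°) = -0.2326, H₀ = 1.8056 rad.
Bracket: H₀ sin φ sin δ + cos φ cos δ sin H₀ = 1.8056×-0.67043×-0.24930 + 0.74198×0.96843×0.97257 = 0.301785 + 0.698846 = 1.000631.
Q̄ = (S₀/π) × [bracket] = (1361/π) × 1.000631 = 433.49 W/m².
Ratio Q̄_A / Q̄_B = 491.01 / 433.49 = 1.133.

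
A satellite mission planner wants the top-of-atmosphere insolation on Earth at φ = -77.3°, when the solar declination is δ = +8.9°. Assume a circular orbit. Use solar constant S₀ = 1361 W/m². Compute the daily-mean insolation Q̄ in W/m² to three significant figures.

cos H₀ = −tan(-77.3°) tan(+8.900°) = 0.6949, H₀ = 0.8026 rad.
Bracket: H₀ sin φ sin δ + cos φ cos δ sin H₀ = 0.8026×-0.97553×0.15471 + 0.21985×0.98796×0.71913 = -0.121132 + 0.156197 = 0.035065.
Q̄ = (S₀/π) × [bracket] = (1361/π) × 0.035065 = 15.19 W/m².

Q̄ ≈ 15.2 W/m²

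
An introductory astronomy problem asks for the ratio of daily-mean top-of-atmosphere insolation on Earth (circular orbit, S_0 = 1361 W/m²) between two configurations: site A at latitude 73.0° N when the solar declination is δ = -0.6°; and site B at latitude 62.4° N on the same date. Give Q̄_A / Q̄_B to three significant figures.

Q̄_A / Q̄_B ≈ 0.617

— Configuration A (ϕ=+73.0°):
cos h₀ = −tan(+73.0°) tan(-0.600°) = 0.0343, h₀ = 1.5365 rad.
Bracket: h₀ sin ϕ sin δ + cos ϕ cos δ sin h₀ = 1.5365×0.95630×-0.01047 + 0.29237×0.99995×0.99941 = -0.015384 + 0.292183 = 0.276799.
Q̄ = (S_0/π) × [bracket] = (1361/π) × 0.276799 = 119.91 W/m².
— Configuration B (ϕ=+62.4°):
cos h₀ = −tan(+62.4°) tan(-0.600°) = 0.0200, h₀ = 1.5508 rad.
Bracket: h₀ sin ϕ sin δ + cos ϕ cos δ sin h₀ = 1.5508×0.88620×-0.01047 + 0.46330×0.99995×0.99980 = -0.014389 + 0.463184 = 0.448795.
Q̄ = (S_0/π) × [bracket] = (1361/π) × 0.448795 = 194.43 W/m².
Ratio Q̄_A / Q̄_B = 119.91 / 194.43 = 0.6167.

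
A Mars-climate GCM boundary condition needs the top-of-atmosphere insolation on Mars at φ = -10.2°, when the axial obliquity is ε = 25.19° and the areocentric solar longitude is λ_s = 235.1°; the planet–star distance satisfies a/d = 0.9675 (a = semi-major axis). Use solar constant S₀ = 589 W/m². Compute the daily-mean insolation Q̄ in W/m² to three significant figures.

sin δ = sin 25.19° × sin 235.1° = -0.34907, so δ = -20.431°.
cos H₀ = −tan(-10.2°) tan(-20.431°) = -0.0670, H₀ = 1.6379 rad.
Bracket: H₀ sin φ sin δ + cos φ cos δ sin H₀ = 1.6379×-0.17708×-0.34907 + 0.98420×0.93710×0.99775 = 0.101244 + 0.920219 = 1.021463.
Inverse-square distance factor (a/d)² = 0.9675² = 0.936056.
Q̄ = (S₀/π) × 0.936056 × [bracket] = (589/π) × 0.936056 × 1.021463 = 179.3 W/m².

Q̄ ≈ 179 W/m²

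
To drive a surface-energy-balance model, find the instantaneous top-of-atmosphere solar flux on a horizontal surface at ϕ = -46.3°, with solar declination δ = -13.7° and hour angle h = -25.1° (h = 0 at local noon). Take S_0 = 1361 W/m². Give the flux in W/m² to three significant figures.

1.06e+03 W/m²

cos θ_z = sin ϕ sin δ + cos ϕ cos δ cos h = 0.171226 + 0.607842 = 0.779068.
Flux = S_0 · cos θ_z = 1361 × 0.779068 = 1060 W/m².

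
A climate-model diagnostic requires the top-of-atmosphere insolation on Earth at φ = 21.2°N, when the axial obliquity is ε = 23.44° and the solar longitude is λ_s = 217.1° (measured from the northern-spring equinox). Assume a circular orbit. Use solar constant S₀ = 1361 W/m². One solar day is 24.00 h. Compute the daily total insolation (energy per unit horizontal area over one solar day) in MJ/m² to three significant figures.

Solar declination: sin δ = sin ε · sin λ_s = sin 23.44° × sin 217.1° = -0.23995, so δ = -13.884°.
cos H₀ = −tan(+21.2°) tan(-13.884°) = 0.0959, H₀ = 1.4748 rad.
Bracket: H₀ sin φ sin δ + cos φ cos δ sin H₀ = 1.4748×0.36162×-0.23995 + 0.93232×0.97079×0.99539 = -0.127969 + 0.900914 = 0.772945.
Q̄ = (S₀/π) × [bracket] = (1361/π) × 0.772945 = 334.86 W/m².
Daily total = Q̄ × 24.00 h × 3600 s/h = 334.86 × 24.00 × 3600 / 10⁶ = 28.93 MJ/m².

28.9 MJ/m²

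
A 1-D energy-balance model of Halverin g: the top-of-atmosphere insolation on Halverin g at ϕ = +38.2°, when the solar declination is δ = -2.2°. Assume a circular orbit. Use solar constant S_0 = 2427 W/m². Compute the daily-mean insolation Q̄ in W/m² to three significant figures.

cos h₀ = −tan(+38.2°) tan(-2.200°) = 0.0302, h₀ = 1.5406 rad.
Bracket: h₀ sin ϕ sin δ + cos ϕ cos δ sin h₀ = 1.5406×0.61841×-0.03839 + 0.78586×0.99926×0.99954 = -0.036575 + 0.784917 = 0.748342.
Q̄ = (S_0/π) × [bracket] = (2427/π) × 0.748342 = 578.1 W/m².

Q̄ ≈ 578 W/m²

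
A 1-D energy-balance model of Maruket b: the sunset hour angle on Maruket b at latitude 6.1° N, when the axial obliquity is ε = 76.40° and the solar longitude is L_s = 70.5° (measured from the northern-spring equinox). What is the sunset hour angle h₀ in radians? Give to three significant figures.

Solar declination: sin δ = sin ε · sin L_s = sin 76.40° × sin 70.5° = 0.91621, so δ = +66.378°.
cos h₀ = −tan ϕ · tan δ = −tan(+6.1°) × tan(+66.378°) = -0.2444, so h₀ = 1.8177 rad = 104.14°.

h₀ = 1.82 rad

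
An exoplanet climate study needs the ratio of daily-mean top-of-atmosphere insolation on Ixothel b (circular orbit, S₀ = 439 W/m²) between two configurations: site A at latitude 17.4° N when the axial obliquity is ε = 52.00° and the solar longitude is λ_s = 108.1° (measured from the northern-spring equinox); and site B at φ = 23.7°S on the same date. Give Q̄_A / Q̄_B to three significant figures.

— Configuration A (φ=+17.4°):
Solar declination: sin δ = sin ε · sin λ_s = sin 52.00° × sin 108.1° = 0.74902, so δ = +48.505°.
cos H₀ = −tan(+17.4°) tan(+48.505°) = -0.3543, H₀ = 1.9329 rad.
Bracket: H₀ sin φ sin δ + cos φ cos δ sin H₀ = 1.9329×0.29904×0.74902 + 0.95424×0.66255×0.93514 = 0.432944 + 0.591225 = 1.024169.
Q̄ = (S₀/π) × [bracket] = (439/π) × 1.024169 = 143.12 W/m².
— Configuration B (φ=-23.7°):
cos H₀ = −tan(-23.7°) tan(+48.505°) = 0.4963, H₀ = 1.0515 rad.
Bracket: H₀ sin φ sin δ + cos φ cos δ sin H₀ = 1.0515×-0.40195×0.74902 + 0.91566×0.66255×0.86818 = -0.316574 + 0.526699 = 0.210125.
Q̄ = (S₀/π) × [bracket] = (439/π) × 0.210125 = 29.362 W/m².
Ratio Q̄_A / Q̄_B = 143.12 / 29.362 = 4.874.

Q̄_A / Q̄_B ≈ 4.87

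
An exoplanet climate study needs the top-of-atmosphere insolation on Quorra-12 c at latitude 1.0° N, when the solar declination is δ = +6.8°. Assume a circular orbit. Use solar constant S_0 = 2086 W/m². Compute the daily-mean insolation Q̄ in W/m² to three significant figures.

Q̄ ≈ 661 W/m²

cos h₀ = −tan(+1.0°) tan(+6.800°) = -0.0021, h₀ = 1.5729 rad.
Bracket: h₀ sin ϕ sin δ + cos ϕ cos δ sin h₀ = 1.5729×0.01745×0.11840 + 0.99985×0.99297×1.00000 = 0.003250 + 0.992821 = 0.996071.
Q̄ = (S_0/π) × [bracket] = (2086/π) × 0.996071 = 661.4 W/m².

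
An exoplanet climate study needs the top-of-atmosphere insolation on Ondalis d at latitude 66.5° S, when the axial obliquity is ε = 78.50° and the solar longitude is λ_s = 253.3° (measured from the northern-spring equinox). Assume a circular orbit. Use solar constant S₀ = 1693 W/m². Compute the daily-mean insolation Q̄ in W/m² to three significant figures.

Q̄ ≈ 1.46e+03 W/m²

Solar declination: sin δ = sin ε · sin λ_s = sin 78.50° × sin 253.3° = -0.93859, so δ = -69.817°.
cos H₀ = −tan(-66.5°) tan(-69.817°) = -6.2564 ≤ −1 ⇒ polar day, H₀ = π.
Bracket: H₀ sin φ sin δ + cos φ cos δ sin H₀ = 3.1416×-0.91706×-0.93859 + 0.39875×0.34502×0.00000 = 2.704111 + 0.000000 = 2.704111.
Q̄ = (S₀/π) × [bracket] = (1693/π) × 2.704111 = 1457 W/m².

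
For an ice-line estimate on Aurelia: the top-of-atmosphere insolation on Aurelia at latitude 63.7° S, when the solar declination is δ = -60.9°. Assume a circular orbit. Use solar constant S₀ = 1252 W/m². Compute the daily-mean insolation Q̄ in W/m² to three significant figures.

Q̄ ≈ 981 W/m²

cos H₀ = −tan(-63.7°) tan(-60.900°) = -3.6352 ≤ −1 ⇒ polar day, H₀ = π.
Bracket: H₀ sin φ sin δ + cos φ cos δ sin H₀ = 3.1416×-0.89649×-0.87377 + 0.44307×0.48634×0.00000 = 2.460897 + 0.000000 = 2.460897.
Q̄ = (S₀/π) × [bracket] = (1252/π) × 2.460897 = 980.7 W/m².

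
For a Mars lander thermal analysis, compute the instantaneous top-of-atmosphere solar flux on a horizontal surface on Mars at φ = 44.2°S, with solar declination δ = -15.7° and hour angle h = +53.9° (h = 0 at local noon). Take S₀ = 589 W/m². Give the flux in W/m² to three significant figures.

cos θ_z = sin φ sin δ + cos φ cos δ cos h = 0.188653 + 0.406642 = 0.595295.
Flux = S₀ · cos θ_z = 589 × 0.595295 = 350.6 W/m².

351 W/m²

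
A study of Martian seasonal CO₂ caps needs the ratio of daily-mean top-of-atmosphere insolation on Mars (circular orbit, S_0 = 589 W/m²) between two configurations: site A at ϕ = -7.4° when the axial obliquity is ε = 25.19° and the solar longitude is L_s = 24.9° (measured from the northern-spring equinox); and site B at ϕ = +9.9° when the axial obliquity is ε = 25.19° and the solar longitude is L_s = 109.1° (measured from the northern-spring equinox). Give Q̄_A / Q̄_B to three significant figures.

Q̄_A / Q̄_B ≈ 0.927

— Configuration A (ϕ=-7.4°):
Solar declination: sin δ = sin ε · sin L_s = sin 25.19° × sin 24.9° = 0.17920, so δ = +10.323°.
cos h₀ = −tan(-7.4°) tan(+10.323°) = 0.0237, h₀ = 1.5471 rad.
Bracket: h₀ sin ϕ sin δ + cos ϕ cos δ sin h₀ = 1.5471×-0.12880×0.17920 + 0.99167×0.98381×0.99972 = -0.035709 + 0.975342 = 0.939633.
Q̄ = (S_0/π) × [bracket] = (589/π) × 0.939633 = 176.17 W/m².
— Configuration B (ϕ=+9.9°):
Solar declination: sin δ = sin ε · sin L_s = sin 25.19° × sin 109.1° = 0.40219, so δ = +23.715°.
cos h₀ = −tan(+9.9°) tan(+23.715°) = -0.0767, h₀ = 1.6475 rad.
Bracket: h₀ sin ϕ sin δ + cos ϕ cos δ sin h₀ = 1.6475×0.17193×0.40219 + 0.98511×0.91556×0.99706 = 0.113922 + 0.899276 = 1.013198.
Q̄ = (S_0/π) × [bracket] = (589/π) × 1.013198 = 189.96 W/m².
Ratio Q̄_A / Q̄_B = 176.17 / 189.96 = 0.9274.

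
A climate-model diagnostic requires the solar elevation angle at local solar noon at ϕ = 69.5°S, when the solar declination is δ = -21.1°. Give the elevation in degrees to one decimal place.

41.6°

At local noon the hour angle is zero, so the zenith angle equals |ϕ − δ| = |-69.5° − (-21.100°)| = 48.400°.
Elevation = 90° − 48.400° = 41.6°.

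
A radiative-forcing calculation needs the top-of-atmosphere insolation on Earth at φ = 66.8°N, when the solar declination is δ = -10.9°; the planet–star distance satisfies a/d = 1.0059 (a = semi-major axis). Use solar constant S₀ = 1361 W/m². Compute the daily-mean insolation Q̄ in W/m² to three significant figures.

Q̄ ≈ 67.3 W/m²

cos H₀ = −tan(+66.8°) tan(-10.900°) = 0.4493, H₀ = 1.1048 rad.
Bracket: H₀ sin φ sin δ + cos φ cos δ sin H₀ = 1.1048×0.91914×-0.18910 + 0.39394×0.98196×0.89338 = -0.192025 + 0.345589 = 0.153564.
Inverse-square distance factor (a/d)² = 1.0059² = 1.011835.
Q̄ = (S₀/π) × 1.011835 × [bracket] = (1361/π) × 1.011835 × 0.153564 = 67.31 W/m².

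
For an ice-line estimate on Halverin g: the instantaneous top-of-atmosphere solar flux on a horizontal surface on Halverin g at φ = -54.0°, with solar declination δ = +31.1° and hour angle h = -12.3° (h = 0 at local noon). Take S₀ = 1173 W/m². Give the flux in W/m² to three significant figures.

86.6 W/m²

cos θ_z = sin φ sin δ + cos φ cos δ cos h = -0.417884 + 0.491748 = 0.073864.
Flux = S₀ · cos θ_z = 1173 × 0.073864 = 86.64 W/m².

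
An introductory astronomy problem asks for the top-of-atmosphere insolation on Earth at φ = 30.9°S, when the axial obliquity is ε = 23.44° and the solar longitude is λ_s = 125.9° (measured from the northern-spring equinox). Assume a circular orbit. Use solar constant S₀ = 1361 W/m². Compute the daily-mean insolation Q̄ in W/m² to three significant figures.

Q̄ ≈ 247 W/m²

Solar declination: sin δ = sin ε · sin λ_s = sin 23.44° × sin 125.9° = 0.32223, so δ = +18.798°.
cos H₀ = −tan(-30.9°) tan(+18.798°) = 0.2037, H₀ = 1.3656 rad.
Bracket: H₀ sin φ sin δ + cos φ cos δ sin H₀ = 1.3656×-0.51354×0.32223 + 0.85806×0.94666×0.97903 = -0.225977 + 0.795257 = 0.569280.
Q̄ = (S₀/π) × [bracket] = (1361/π) × 0.569280 = 246.6 W/m².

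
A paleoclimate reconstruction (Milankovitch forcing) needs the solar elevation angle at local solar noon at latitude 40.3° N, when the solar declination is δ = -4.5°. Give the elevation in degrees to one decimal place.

At local noon the hour angle is zero, so the zenith angle equals |φ − δ| = |+40.3° − (-4.500°)| = 44.800°.
Elevation = 90° − 44.800° = 45.2°.

45.2°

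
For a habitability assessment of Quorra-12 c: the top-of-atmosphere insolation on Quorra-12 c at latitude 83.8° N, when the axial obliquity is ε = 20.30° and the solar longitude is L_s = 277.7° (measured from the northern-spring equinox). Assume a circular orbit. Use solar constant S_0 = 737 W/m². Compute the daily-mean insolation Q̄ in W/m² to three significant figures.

Solar declination: sin δ = sin ε · sin L_s = sin 20.30° × sin 277.7° = -0.34381, so δ = -20.109°.
cos h₀ = −tan(+83.8°) tan(-20.109°) = 3.3703 ≥ 1 ⇒ polar night, h₀ = 0 and Q̄ = 0.

Q̄ ≈ 0.00 W/m²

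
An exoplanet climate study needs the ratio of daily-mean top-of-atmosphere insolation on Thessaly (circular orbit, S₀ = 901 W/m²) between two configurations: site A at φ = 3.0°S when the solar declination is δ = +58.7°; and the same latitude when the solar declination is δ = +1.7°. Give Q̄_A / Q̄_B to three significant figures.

— Configuration A (φ=-3.0°):
cos H₀ = −tan(-3.0°) tan(+58.700°) = 0.0862, H₀ = 1.4845 rad.
Bracket: H₀ sin φ sin δ + cos φ cos δ sin H₀ = 1.4845×-0.05234×0.85446 + 0.99863×0.51952×0.99628 = -0.066390 + 0.516878 = 0.450488.
Q̄ = (S₀/π) × [bracket] = (901/π) × 0.450488 = 129.20 W/m².
— Configuration B (φ=-3.0°):
cos H₀ = −tan(-3.0°) tan(+1.700°) = 0.0016, H₀ = 1.5692 rad.
Bracket: H₀ sin φ sin δ + cos φ cos δ sin H₀ = 1.5692×-0.05234×0.02967 + 0.99863×0.99956×1.00000 = -0.002437 + 0.998191 = 0.995754.
Q̄ = (S₀/π) × [bracket] = (901/π) × 0.995754 = 285.58 W/m².
Ratio Q̄_A / Q̄_B = 129.20 / 285.58 = 0.4524.

Q̄_A / Q̄_B ≈ 0.452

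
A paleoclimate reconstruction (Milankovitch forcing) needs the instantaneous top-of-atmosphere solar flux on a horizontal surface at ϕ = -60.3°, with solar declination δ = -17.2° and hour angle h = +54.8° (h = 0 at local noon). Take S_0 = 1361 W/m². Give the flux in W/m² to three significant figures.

721 W/m²

cos θ_z = sin ϕ sin δ + cos ϕ cos δ cos h = 0.256861 + 0.272826 = 0.529687.
Flux = S_0 · cos θ_z = 1361 × 0.529687 = 720.9 W/m².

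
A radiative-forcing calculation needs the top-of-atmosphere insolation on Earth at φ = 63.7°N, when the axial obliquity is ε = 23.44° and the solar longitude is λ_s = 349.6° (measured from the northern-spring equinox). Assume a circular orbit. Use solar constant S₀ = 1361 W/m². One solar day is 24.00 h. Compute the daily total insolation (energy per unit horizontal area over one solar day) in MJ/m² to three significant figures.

12.9 MJ/m²

Solar declination: sin δ = sin ε · sin λ_s = sin 23.44° × sin 349.6° = -0.07181, so δ = -4.118°.
cos H₀ = −tan(+63.7°) tan(-4.118°) = 0.1457, H₀ = 1.4246 rad.
Bracket: H₀ sin φ sin δ + cos φ cos δ sin H₀ = 1.4246×0.89649×-0.07181 + 0.44307×0.99742×0.98933 = -0.091711 + 0.437212 = 0.345501.
Q̄ = (S₀/π) × [bracket] = (1361/π) × 0.345501 = 149.68 W/m².
Daily total = Q̄ × 24.00 h × 3600 s/h = 149.68 × 24.00 × 3600 / 10⁶ = 12.93 MJ/m².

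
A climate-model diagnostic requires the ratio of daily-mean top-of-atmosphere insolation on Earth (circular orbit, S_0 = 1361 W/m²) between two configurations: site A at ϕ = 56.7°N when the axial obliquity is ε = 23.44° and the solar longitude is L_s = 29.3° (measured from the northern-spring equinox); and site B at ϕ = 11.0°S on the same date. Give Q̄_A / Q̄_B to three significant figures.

Q̄_A / Q̄_B ≈ 0.905

— Configuration A (ϕ=+56.7°):
Solar declination: sin δ = sin ε · sin L_s = sin 23.44° × sin 29.3° = 0.19467, so δ = +11.225°.
cos h₀ = −tan(+56.7°) tan(+11.225°) = -0.3021, h₀ = 1.8777 rad.
Bracket: h₀ sin ϕ sin δ + cos ϕ cos δ sin h₀ = 1.8777×0.83581×0.19467 + 0.54902×0.98087×0.95326 = 0.305515 + 0.513347 = 0.818862.
Q̄ = (S_0/π) × [bracket] = (1361/π) × 0.818862 = 354.75 W/m².
— Configuration B (ϕ=-11.0°):
cos h₀ = −tan(-11.0°) tan(+11.225°) = 0.0386, h₀ = 1.5322 rad.
Bracket: h₀ sin ϕ sin δ + cos ϕ cos δ sin h₀ = 1.5322×-0.19081×0.19467 + 0.98163×0.98087×0.99926 = -0.056914 + 0.962139 = 0.905225.
Q̄ = (S_0/π) × [bracket] = (1361/π) × 0.905225 = 392.16 W/m².
Ratio Q̄_A / Q̄_B = 354.75 / 392.16 = 0.9046.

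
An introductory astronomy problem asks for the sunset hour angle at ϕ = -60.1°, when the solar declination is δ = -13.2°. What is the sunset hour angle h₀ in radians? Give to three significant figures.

h₀ = 1.99 rad

cos h₀ = −tan ϕ · tan δ = −tan(-60.1°) × tan(-13.200°) = -0.4079, so h₀ = 1.9909 rad = 114.07°.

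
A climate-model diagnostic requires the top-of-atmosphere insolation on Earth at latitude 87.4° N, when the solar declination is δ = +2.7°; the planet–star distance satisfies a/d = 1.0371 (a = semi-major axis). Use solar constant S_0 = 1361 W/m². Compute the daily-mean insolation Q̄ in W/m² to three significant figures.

cos h₀ = −tan(+87.4°) tan(+2.700°) = -1.0385 ≤ −1 ⇒ polar day, h₀ = π.
Bracket: h₀ sin ϕ sin δ + cos ϕ cos δ sin h₀ = 3.1416×0.99897×0.04711 + 0.04536×0.99889×0.00000 = 0.147848 + 0.000000 = 0.147848.
Inverse-square distance factor (a/d)² = 1.0371² = 1.075576.
Q̄ = (S_0/π) × 1.075576 × [bracket] = (1361/π) × 1.075576 × 0.147848 = 68.89 W/m².

Q̄ ≈ 68.9 W/m²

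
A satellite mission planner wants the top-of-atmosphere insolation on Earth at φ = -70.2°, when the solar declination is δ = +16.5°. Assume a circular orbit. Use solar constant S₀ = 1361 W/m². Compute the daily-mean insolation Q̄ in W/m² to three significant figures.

Q̄ ≈ 9.99 W/m²

cos H₀ = −tan(-70.2°) tan(+16.500°) = 0.8228, H₀ = 0.6045 rad.
Bracket: H₀ sin φ sin δ + cos φ cos δ sin H₀ = 0.6045×-0.94088×0.28402 + 0.33874×0.95882×0.56838 = -0.161540 + 0.184605 = 0.023065.
Q̄ = (S₀/π) × [bracket] = (1361/π) × 0.023065 = 9.992 W/m².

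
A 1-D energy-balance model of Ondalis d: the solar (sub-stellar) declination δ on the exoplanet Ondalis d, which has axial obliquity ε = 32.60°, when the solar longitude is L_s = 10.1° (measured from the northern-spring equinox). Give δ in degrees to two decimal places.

δ = +5.42°

sin δ = sin ε · sin L_s = sin 32.60° × sin 10.1° = 0.094482.
δ = arcsin(0.094482) = +5.42°.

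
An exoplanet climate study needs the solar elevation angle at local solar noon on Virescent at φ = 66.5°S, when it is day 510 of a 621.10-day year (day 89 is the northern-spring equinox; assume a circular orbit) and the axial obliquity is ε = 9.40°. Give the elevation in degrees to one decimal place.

31.9°

Solar longitude: λ_s = 360° × (510 − 89)/621.10 = 244.019°.
sin δ = sin 9.40° × sin 244.019° = -0.14682, so δ = -8.443°.
At local noon the hour angle is zero, so the zenith angle equals |φ − δ| = |-66.5° − (-8.443°)| = 58.057°.
Elevation = 90° − 58.057° = 31.9°.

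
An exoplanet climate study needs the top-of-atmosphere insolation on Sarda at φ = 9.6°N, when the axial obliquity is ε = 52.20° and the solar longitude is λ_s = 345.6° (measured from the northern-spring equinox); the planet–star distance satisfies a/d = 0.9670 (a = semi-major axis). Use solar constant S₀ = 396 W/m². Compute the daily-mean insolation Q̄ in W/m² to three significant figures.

Solar declination: sin δ = sin ε · sin λ_s = sin 52.20° × sin 345.6° = -0.19650, so δ = -11.333°.
cos H₀ = −tan(+9.6°) tan(-11.333°) = 0.0339, H₀ = 1.5369 rad.
Bracket: H₀ sin φ sin δ + cos φ cos δ sin H₀ = 1.5369×0.16677×-0.19650 + 0.98600×0.98050×0.99943 = -0.050365 + 0.966222 = 0.915857.
Inverse-square distance factor (a/d)² = 0.9670² = 0.935089.
Q̄ = (S₀/π) × 0.935089 × [bracket] = (396/π) × 0.935089 × 0.915857 = 108.0 W/m².

Q̄ ≈ 108 W/m²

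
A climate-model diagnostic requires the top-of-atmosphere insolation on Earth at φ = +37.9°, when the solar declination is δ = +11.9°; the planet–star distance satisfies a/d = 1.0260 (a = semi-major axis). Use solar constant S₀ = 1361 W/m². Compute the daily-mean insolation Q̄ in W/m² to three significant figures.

Q̄ ≈ 448 W/m²

cos H₀ = −tan(+37.9°) tan(+11.900°) = -0.1641, H₀ = 1.7356 rad.
Bracket: H₀ sin φ sin δ + cos φ cos δ sin H₀ = 1.7356×0.61429×0.20620 + 0.78908×0.97851×0.98645 = 0.219843 + 0.761660 = 0.981503.
Inverse-square distance factor (a/d)² = 1.0260² = 1.052676.
Q̄ = (S₀/π) × 1.052676 × [bracket] = (1361/π) × 1.052676 × 0.981503 = 447.6 W/m².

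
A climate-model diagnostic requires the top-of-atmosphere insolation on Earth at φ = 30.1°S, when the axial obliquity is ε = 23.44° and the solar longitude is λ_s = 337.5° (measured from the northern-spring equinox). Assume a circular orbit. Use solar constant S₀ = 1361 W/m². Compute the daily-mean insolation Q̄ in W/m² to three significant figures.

Solar declination: sin δ = sin ε · sin λ_s = sin 23.44° × sin 337.5° = -0.15223, so δ = -8.756°.
cos H₀ = −tan(-30.1°) tan(-8.756°) = -0.0893, H₀ = 1.6602 rad.
Bracket: H₀ sin φ sin δ + cos φ cos δ sin H₀ = 1.6602×-0.50151×-0.15223 + 0.86515×0.98835×0.99601 = 0.126748 + 0.851659 = 0.978407.
Q̄ = (S₀/π) × [bracket] = (1361/π) × 0.978407 = 423.9 W/m².

Q̄ ≈ 424 W/m²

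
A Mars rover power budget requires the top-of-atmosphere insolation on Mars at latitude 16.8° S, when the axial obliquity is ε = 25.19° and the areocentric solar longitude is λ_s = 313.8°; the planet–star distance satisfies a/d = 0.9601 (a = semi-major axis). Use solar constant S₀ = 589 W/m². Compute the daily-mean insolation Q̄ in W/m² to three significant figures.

sin δ = sin 25.19° × sin 313.8° = -0.30720, so δ = -17.890°.
cos H₀ = −tan(-16.8°) tan(-17.890°) = -0.0975, H₀ = 1.6684 rad.
Bracket: H₀ sin φ sin δ + cos φ cos δ sin H₀ = 1.6684×-0.28903×-0.30720 + 0.95732×0.95165×0.99524 = 0.148137 + 0.906697 = 1.054834.
Inverse-square distance factor (a/d)² = 0.9601² = 0.921792.
Q̄ = (S₀/π) × 0.921792 × [bracket] = (589/π) × 0.921792 × 1.054834 = 182.3 W/m².

Q̄ ≈ 182 W/m²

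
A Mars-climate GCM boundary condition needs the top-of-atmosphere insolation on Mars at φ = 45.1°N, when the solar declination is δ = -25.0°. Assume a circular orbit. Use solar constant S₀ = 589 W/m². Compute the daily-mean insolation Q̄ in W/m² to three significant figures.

cos H₀ = −tan(+45.1°) tan(-25.000°) = 0.4679, H₀ = 1.0838 rad.
Bracket: H₀ sin φ sin δ + cos φ cos δ sin H₀ = 1.0838×0.70834×-0.42262 + 0.70587×0.90631×0.88376 = -0.324445 + 0.565374 = 0.240929.
Q̄ = (S₀/π) × [bracket] = (589/π) × 0.240929 = 45.17 W/m².

Q̄ ≈ 45.2 W/m²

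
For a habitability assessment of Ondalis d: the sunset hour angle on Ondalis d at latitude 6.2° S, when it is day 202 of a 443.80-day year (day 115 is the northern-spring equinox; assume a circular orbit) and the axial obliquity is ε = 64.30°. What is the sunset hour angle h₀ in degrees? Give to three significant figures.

h₀ = 79.9°

Solar longitude: L_s = 360° × (202 − 115)/443.80 = 70.572°.
sin δ = sin 64.30° × sin 70.572° = 0.84977, so δ = +58.187°.
cos h₀ = −tan ϕ · tan δ = −tan(-6.2°) × tan(+58.187°) = 0.1751, so h₀ = 1.3948 rad = 79.91°.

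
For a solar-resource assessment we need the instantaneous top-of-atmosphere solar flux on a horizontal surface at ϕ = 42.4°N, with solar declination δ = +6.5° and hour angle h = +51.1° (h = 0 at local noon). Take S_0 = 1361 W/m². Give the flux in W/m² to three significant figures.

cos θ_z = sin ϕ sin δ + cos ϕ cos δ cos h = 0.076333 + 0.460742 = 0.537075.
Flux = S_0 · cos θ_z = 1361 × 0.537075 = 731.0 W/m².

731 W/m²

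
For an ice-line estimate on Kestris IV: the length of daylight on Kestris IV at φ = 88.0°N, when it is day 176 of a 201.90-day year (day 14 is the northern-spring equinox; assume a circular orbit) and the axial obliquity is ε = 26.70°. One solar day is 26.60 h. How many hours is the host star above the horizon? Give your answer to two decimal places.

Solar longitude: λ_s = 360° × (176 − 14)/201.90 = 288.856°.
sin δ = sin 26.70° × sin 288.856° = -0.42521, so δ = -25.164°.
cos H₀ = −tan φ · tan δ = 13.4531 ≥ 1, so the host star never rises (polar night) and H₀ = 0.
Daylight = 2H₀/(2π) × 26.60 h = (0.0000/π) × 26.60 = 0.00 h.

0.00 h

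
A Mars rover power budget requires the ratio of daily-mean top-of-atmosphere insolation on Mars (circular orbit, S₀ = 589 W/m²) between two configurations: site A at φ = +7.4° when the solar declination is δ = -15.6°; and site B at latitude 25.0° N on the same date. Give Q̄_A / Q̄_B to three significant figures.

Q̄_A / Q̄_B ≈ 1.28

— Configuration A (φ=+7.4°):
cos H₀ = −tan(+7.4°) tan(-15.600°) = 0.0363, H₀ = 1.5345 rad.
Bracket: H₀ sin φ sin δ + cos φ cos δ sin H₀ = 1.5345×0.12880×-0.26892 + 0.99167×0.96316×0.99934 = -0.053150 + 0.954506 = 0.901356.
Q̄ = (S₀/π) × [bracket] = (589/π) × 0.901356 = 168.99 W/m².
— Configuration B (φ=+25.0°):
cos H₀ = −tan(+25.0°) tan(-15.600°) = 0.1302, H₀ = 1.4402 rad.
Bracket: H₀ sin φ sin δ + cos φ cos δ sin H₀ = 1.4402×0.42262×-0.26892 + 0.90631×0.96316×0.99149 = -0.163680 + 0.865493 = 0.701813.
Q̄ = (S₀/π) × [bracket] = (589/π) × 0.701813 = 131.58 W/m².
Ratio Q̄_A / Q̄_B = 168.99 / 131.58 = 1.284.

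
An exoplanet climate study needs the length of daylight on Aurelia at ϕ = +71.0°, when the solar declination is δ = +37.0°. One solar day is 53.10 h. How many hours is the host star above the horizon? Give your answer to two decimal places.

Sunrise equation: cos h₀ = −tan ϕ · tan δ = -2.1885 ≤ −1, so the host star never sets (polar day) and h₀ = π.
Daylight = 2h₀/(2π) × 53.10 h = (3.1416/π) × 53.10 = 53.10 h.

53.10 h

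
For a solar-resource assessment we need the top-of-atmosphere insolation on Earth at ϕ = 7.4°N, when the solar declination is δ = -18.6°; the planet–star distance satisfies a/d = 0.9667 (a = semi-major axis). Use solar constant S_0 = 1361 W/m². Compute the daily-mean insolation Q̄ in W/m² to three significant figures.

Q̄ ≈ 355 W/m²

cos h₀ = −tan(+7.4°) tan(-18.600°) = 0.0437, h₀ = 1.5271 rad.
Bracket: h₀ sin ϕ sin δ + cos ϕ cos δ sin h₀ = 1.5271×0.12880×-0.31896 + 0.99167×0.94777×0.99904 = -0.062736 + 0.938973 = 0.876237.
Inverse-square distance factor (a/d)² = 0.9667² = 0.934509.
Q̄ = (S_0/π) × 0.934509 × [bracket] = (1361/π) × 0.934509 × 0.876237 = 354.7 W/m².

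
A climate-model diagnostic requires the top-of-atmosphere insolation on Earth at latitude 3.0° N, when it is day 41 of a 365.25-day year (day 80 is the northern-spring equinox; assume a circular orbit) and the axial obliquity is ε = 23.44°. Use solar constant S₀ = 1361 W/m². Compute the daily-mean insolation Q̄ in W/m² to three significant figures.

Solar longitude: λ_s = 360° × (41 − 80)/365.25 = -38.439°, i.e. -38.439° + 360° = 321.561°.
sin δ = sin 23.44° × sin 321.561° = -0.24730, so δ = -14.318°.
cos H₀ = −tan(+3.0°) tan(-14.318°) = 0.0134, H₀ = 1.5574 rad.
Bracket: H₀ sin φ sin δ + cos φ cos δ sin H₀ = 1.5574×0.05234×-0.24730 + 0.99863×0.96894×0.99991 = -0.020158 + 0.967525 = 0.947367.
Q̄ = (S₀/π) × [bracket] = (1361/π) × 0.947367 = 410.4 W/m².

Q̄ ≈ 410 W/m²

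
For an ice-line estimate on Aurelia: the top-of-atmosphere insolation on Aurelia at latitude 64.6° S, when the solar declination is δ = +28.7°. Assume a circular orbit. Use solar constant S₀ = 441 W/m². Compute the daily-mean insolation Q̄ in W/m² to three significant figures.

cos H₀ = −tan(-64.6°) tan(+28.700°) = 1.1530 ≥ 1 ⇒ polar night, H₀ = 0 and Q̄ = 0.

Q̄ ≈ 0.00 W/m²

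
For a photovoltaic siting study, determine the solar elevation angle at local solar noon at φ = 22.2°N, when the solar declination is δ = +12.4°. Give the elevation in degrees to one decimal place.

At local noon the hour angle is zero, so the zenith angle equals |φ − δ| = |+22.2° − (+12.400°)| = 9.800°.
Elevation = 90° − 9.800° = 80.2°.

80.2°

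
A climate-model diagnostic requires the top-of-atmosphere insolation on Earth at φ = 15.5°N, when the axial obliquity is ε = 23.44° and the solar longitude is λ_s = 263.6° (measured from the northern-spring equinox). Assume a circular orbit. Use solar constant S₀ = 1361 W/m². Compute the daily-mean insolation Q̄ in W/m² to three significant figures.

Solar declination: sin δ = sin ε · sin λ_s = sin 23.44° × sin 263.6° = -0.39531, so δ = -23.285°.
cos H₀ = −tan(+15.5°) tan(-23.285°) = 0.1194, H₀ = 1.4512 rad.
Bracket: H₀ sin φ sin δ + cos φ cos δ sin H₀ = 1.4512×0.26724×-0.39531 + 0.96363×0.91855×0.99285 = -0.153309 + 0.878814 = 0.725505.
Q̄ = (S₀/π) × [bracket] = (1361/π) × 0.725505 = 314.3 W/m².

Q̄ ≈ 314 W/m²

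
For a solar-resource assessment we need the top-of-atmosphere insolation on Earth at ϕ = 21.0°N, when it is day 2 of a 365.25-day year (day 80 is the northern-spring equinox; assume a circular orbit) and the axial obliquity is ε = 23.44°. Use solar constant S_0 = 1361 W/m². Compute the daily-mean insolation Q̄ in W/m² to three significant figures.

Solar longitude: L_s = 360° × (2 − 80)/365.25 = -76.879°, i.e. -76.879° + 360° = 283.121°.
sin δ = sin 23.44° × sin 283.121° = -0.38740, so δ = -22.793°.
cos h₀ = −tan(+21.0°) tan(-22.793°) = 0.1613, h₀ = 1.4088 rad.
Bracket: h₀ sin ϕ sin δ + cos ϕ cos δ sin h₀ = 1.4088×0.35837×-0.38740 + 0.93358×0.92191×0.98690 = -0.195587 + 0.849402 = 0.653815.
Q̄ = (S_0/π) × [bracket] = (1361/π) × 0.653815 = 283.2 W/m².

Q̄ ≈ 283 W/m²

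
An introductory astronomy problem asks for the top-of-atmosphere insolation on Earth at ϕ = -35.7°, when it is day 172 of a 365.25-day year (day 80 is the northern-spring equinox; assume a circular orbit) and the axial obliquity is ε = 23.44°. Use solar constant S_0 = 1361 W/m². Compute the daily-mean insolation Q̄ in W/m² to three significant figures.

Q̄ ≈ 181 W/m²

Solar longitude: L_s = 360° × (172 − 80)/365.25 = 90.678°.
sin δ = sin 23.44° × sin 90.678° = 0.39776, so δ = +23.438°.
cos h₀ = −tan(-35.7°) tan(+23.438°) = 0.3115, h₀ = 1.2540 rad.
Bracket: h₀ sin ϕ sin δ + cos ϕ cos δ sin h₀ = 1.2540×-0.58354×0.39776 + 0.81208×0.91749×0.95024 = -0.291065 + 0.708000 = 0.416935.
Q̄ = (S_0/π) × [bracket] = (1361/π) × 0.416935 = 180.6 W/m².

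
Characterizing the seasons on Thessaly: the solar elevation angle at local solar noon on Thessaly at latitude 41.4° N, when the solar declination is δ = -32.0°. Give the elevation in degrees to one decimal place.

16.6°

At local noon the hour angle is zero, so the zenith angle equals |φ − δ| = |+41.4° − (-32.000°)| = 73.400°.
Elevation = 90° − 73.400° = 16.6°.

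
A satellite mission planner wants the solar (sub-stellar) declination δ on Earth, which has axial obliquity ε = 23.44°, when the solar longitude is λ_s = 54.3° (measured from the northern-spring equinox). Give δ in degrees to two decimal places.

sin δ = sin ε · sin λ_s = sin 23.44° × sin 54.3° = 0.323037.
δ = arcsin(0.323037) = +18.85°.

δ = +18.85°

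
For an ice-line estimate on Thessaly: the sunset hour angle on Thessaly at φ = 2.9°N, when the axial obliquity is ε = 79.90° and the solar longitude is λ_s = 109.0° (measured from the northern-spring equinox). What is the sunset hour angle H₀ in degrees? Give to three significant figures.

H₀ = 97.4°

Solar declination: sin δ = sin ε · sin λ_s = sin 79.90° × sin 109.0° = 0.93087, so δ = +68.570°.
cos H₀ = −tan φ · tan δ = −tan(+2.9°) × tan(+68.570°) = -0.1291, so H₀ = 1.7002 rad = 97.42°.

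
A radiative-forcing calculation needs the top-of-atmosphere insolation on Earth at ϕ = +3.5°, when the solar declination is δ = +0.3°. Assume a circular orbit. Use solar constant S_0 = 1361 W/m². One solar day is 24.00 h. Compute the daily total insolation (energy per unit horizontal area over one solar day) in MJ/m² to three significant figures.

cos h₀ = −tan(+3.5°) tan(+0.300°) = -0.0003, h₀ = 1.5711 rad.
Bracket: h₀ sin ϕ sin δ + cos ϕ cos δ sin h₀ = 1.5711×0.06105×0.00524 + 0.99813×0.99999×1.00000 = 0.000503 + 0.998120 = 0.998623.
Q̄ = (S_0/π) × [bracket] = (1361/π) × 0.998623 = 432.62 W/m².
Daily total = Q̄ × 24.00 h × 3600 s/h = 432.62 × 24.00 × 3600 / 10⁶ = 37.38 MJ/m².

37.4 MJ/m²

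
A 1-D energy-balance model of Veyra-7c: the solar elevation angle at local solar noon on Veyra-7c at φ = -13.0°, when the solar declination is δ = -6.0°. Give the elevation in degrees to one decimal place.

83.0°

At local noon the hour angle is zero, so the zenith angle equals |φ − δ| = |-13.0° − (-6.000°)| = 7.000°.
Elevation = 90° − 7.000° = 83.0°.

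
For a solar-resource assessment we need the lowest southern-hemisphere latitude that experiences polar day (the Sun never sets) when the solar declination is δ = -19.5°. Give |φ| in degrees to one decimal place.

Polar day requires cos H₀ = −tan φ tan δ ≤ −1, i.e. tan φ tan δ ≥ 1.
The boundary is |tan φ| · |tan δ| = 1, so |φ| = 90° − |δ| = 90° − 19.5° = 70.5° in the southern hemisphere.

|φ| = 70.5°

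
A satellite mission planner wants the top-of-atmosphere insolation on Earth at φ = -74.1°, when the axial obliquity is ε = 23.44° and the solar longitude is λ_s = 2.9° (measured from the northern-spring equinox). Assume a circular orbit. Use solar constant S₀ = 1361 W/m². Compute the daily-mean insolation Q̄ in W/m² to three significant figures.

Q̄ ≈ 106 W/m²

Solar declination: sin δ = sin ε · sin λ_s = sin 23.44° × sin 2.9° = 0.02013, so δ = +1.153°.
cos H₀ = −tan(-74.1°) tan(+1.153°) = 0.0707, H₀ = 1.5001 rad.
Bracket: H₀ sin φ sin δ + cos φ cos δ sin H₀ = 1.5001×-0.96174×0.02013 + 0.27396×0.99980×0.99750 = -0.029042 + 0.273220 = 0.244178.
Q̄ = (S₀/π) × [bracket] = (1361/π) × 0.244178 = 105.8 W/m².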